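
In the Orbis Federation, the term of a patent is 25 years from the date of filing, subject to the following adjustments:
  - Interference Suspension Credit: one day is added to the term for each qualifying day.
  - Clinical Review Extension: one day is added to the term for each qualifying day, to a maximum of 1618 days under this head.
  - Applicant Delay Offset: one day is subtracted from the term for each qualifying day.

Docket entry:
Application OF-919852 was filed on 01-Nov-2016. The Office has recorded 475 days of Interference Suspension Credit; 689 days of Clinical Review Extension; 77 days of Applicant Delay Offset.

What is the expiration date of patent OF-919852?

Base term: filing date + 25 years → 1 November 2041.
Interference Suspension Credit: +475 days → 19 February 2043.
Clinical Review Extension: 689 days (within the 1618-day cap) → +689 days → 8 January 2045.
Applicant Delay Offset: −77 days → 23 October 2044.

October 23, 2044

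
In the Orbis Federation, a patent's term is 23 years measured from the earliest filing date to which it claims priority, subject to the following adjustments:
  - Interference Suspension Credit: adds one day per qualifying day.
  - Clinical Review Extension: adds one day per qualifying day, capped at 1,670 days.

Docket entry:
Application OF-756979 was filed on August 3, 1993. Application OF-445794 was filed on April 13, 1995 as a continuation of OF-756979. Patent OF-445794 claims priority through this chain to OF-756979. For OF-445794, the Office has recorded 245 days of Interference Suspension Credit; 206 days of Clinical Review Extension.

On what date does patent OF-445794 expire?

October 28, 2017

Earliest priority filing: 3 August 1993.
Base term: 3 August 1993 + 23 years → 3 August 2016.
Interference Suspension Credit: +245 days → 5 April 2017.
Clinical Review Extension: 206 days (within the 1670-day cap) → +206 days → 28 October 2017.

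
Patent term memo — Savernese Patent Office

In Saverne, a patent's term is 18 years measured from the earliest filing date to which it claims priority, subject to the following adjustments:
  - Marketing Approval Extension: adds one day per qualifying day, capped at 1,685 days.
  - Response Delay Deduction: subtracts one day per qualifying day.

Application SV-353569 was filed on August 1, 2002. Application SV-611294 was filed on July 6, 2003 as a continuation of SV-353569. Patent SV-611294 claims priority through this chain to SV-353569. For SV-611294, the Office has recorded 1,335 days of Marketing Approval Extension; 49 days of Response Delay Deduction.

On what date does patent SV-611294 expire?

Earliest priority filing: 1 August 2002.
Base term: 1 August 2002 + 18 years → 1 August 2020.
Marketing Approval Extension: 1335 days (within the 1685-day cap) → +1335 days → 28 March 2024.
Response Delay Deduction: −49 days → 8 February 2024.

2024-02-08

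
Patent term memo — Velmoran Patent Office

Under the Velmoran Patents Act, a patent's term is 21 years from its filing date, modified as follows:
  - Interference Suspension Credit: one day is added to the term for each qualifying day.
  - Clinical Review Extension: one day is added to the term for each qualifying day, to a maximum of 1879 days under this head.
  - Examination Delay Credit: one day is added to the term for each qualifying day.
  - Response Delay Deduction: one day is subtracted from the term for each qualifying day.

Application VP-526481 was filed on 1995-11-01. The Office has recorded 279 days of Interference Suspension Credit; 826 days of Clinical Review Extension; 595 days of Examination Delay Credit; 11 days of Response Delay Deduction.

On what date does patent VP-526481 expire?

Base term: filing date + 21 years → 1 November 2016.
Interference Suspension Credit: +279 days → 7 August 2017.
Clinical Review Extension: 826 days (within the 1879-day cap) → +826 days → 11 November 2019.
Examination Delay Credit: +595 days → 28 June 2021.
Response Delay Deduction: −11 days → 17 June 2021.

June 17, 2021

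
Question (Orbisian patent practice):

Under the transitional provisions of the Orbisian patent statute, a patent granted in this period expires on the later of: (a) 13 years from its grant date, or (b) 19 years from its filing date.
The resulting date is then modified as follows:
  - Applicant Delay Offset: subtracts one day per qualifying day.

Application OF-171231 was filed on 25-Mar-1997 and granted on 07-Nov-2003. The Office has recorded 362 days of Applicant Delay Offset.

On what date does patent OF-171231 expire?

(a) grant + 13 years → 7 November 2016.
(b) filing + 19 years → 25 March 2016.
Later of the two: 7 November 2016.
Applicant Delay Offset: −362 days → 11 November 2015.

November 11, 2015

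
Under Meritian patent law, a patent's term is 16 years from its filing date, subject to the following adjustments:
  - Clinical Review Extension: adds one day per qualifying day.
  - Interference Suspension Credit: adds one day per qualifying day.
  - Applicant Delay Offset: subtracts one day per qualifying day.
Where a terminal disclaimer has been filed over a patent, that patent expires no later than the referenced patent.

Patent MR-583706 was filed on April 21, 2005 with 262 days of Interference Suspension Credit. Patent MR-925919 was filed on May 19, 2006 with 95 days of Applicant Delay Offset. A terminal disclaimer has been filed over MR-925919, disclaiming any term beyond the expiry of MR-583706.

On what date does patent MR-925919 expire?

2022-01-08

Natural term of MR-925919:
  Base: filing + 16 years → 19 May 2022.
  Applicant Delay Offset: −95 days → 13 February 2022.
Expiry of referenced patent MR-583706:
  Base: filing + 16 years → 21 April 2021.
  Interference Suspension Credit: +262 days → 8 January 2022.
Terminal disclaimer: MR-925919 expires on the earlier of 13 February 2022 and 8 January 2022.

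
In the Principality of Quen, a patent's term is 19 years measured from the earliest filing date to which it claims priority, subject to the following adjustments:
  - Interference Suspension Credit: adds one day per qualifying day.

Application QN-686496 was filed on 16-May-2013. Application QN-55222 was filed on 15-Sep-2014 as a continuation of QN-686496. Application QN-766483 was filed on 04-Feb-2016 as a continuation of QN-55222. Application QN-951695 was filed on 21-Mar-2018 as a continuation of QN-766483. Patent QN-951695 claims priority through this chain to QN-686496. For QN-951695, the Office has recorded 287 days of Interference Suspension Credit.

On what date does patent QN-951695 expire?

Earliest priority filing: 16 May 2013.
Base term: 16 May 2013 + 19 years → 16 May 2032.
Interference Suspension Credit: +287 days → 27 February 2033.

February 27, 2033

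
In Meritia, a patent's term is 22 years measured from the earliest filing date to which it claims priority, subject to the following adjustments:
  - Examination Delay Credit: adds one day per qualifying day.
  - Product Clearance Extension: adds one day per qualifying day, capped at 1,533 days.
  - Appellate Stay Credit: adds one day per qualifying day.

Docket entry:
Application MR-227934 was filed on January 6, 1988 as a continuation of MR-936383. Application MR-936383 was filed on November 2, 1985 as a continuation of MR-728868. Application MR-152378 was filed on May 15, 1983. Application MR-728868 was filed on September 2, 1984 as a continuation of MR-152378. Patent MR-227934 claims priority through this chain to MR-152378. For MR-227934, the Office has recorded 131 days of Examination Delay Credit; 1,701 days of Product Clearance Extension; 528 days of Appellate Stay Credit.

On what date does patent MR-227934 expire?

Earliest priority filing: 15 May 1983.
Base term: 15 May 1983 + 22 years → 15 May 2005.
Examination Delay Credit: +131 days → 23 September 2005.
Product Clearance Extension: 1701 days claimed exceeds the 1533-day cap, so +1533 days → 4 December 2009.
Appellate Stay Credit: +528 days → 16 May 2011.

May 16, 2011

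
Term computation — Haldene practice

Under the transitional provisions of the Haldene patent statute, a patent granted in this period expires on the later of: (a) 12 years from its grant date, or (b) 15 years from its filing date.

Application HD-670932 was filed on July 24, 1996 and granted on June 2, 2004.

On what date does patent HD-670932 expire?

June 2, 2016

(a) grant + 12 years → 2 June 2016.
(b) filing + 15 years → 24 July 2011.
Later of the two: 2 June 2016.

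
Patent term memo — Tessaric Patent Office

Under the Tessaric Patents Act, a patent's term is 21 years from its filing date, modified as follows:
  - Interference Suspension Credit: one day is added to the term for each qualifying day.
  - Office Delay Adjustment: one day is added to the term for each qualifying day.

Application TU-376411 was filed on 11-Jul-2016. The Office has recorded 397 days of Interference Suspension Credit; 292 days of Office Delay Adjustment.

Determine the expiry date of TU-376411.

May 31, 2039

Base term: filing date + 21 years → 11 July 2037.
Interference Suspension Credit: +397 days → 12 August 2038.
Office Delay Adjustment: +292 days → 31 May 2039.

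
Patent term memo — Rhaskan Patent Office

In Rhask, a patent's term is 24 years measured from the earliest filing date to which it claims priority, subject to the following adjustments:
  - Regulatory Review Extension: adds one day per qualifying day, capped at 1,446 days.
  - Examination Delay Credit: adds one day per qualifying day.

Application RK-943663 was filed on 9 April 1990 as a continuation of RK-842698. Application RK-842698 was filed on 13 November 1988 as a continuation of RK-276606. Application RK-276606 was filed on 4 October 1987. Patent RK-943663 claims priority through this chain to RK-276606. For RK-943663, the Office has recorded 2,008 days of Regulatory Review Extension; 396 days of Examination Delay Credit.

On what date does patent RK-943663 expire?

October 19, 2016

Earliest priority filing: 4 October 1987.
Base term: 4 October 1987 + 24 years → 4 October 2011.
Regulatory Review Extension: 2008 days claimed exceeds the 1446-day cap, so +1446 days → 19 September 2015.
Examination Delay Credit: +396 days → 19 October 2016.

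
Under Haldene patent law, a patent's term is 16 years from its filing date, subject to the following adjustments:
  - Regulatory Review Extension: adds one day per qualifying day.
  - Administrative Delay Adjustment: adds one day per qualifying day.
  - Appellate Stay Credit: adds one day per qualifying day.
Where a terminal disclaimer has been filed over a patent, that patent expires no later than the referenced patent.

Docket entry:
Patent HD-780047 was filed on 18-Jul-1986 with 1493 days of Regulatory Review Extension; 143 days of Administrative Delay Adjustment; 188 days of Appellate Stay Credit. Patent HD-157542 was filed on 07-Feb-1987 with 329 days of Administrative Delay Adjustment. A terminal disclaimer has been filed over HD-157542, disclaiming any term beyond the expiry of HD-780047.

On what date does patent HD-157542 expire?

2004-01-02

Natural term of HD-157542:
  Base: filing + 16 years → 7 February 2003.
  Administrative Delay Adjustment: +329 days → 2 January 2004.
Expiry of referenced patent HD-780047:
  Base: filing + 16 years → 18 July 2002.
  Regulatory Review Extension: +1493 days → 19 August 2006.
  Administrative Delay Adjustment: +143 days → 9 January 2007.
  Appellate Stay Credit: +188 days → 16 July 2007.
Terminal disclaimer: HD-157542 expires on the earlier of 2 January 2004 and 16 July 2007.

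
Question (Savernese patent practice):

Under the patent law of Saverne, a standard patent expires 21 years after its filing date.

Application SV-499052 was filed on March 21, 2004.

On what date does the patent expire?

Filing date + 21 years → 21 March 2025.

March 21, 2025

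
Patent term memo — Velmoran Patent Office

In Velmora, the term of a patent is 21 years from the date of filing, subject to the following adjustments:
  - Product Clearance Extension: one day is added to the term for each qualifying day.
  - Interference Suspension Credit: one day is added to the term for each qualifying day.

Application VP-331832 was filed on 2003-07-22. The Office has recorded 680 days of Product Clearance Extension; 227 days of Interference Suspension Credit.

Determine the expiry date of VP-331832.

2027-01-15

Base term: filing date + 21 years → 22 July 2024.
Product Clearance Extension: +680 days → 2 June 2026.
Interference Suspension Credit: +227 days → 15 January 2027.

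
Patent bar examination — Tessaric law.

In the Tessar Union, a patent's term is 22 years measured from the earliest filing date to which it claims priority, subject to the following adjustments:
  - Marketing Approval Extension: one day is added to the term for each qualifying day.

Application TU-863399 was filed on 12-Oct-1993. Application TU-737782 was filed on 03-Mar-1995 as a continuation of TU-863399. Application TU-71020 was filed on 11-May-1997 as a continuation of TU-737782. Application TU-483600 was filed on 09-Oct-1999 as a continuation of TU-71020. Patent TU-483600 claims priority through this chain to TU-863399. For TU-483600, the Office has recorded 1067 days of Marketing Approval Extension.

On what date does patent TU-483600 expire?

Earliest priority filing: 12 October 1993.
Base term: 12 October 1993 + 22 years → 12 October 2015.
Marketing Approval Extension: +1067 days → 13 September 2018.

2018-09-13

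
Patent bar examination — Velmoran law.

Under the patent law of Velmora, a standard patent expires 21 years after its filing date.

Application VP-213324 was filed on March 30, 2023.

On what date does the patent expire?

Filing date + 21 years → 30 March 2044.

March 30, 2044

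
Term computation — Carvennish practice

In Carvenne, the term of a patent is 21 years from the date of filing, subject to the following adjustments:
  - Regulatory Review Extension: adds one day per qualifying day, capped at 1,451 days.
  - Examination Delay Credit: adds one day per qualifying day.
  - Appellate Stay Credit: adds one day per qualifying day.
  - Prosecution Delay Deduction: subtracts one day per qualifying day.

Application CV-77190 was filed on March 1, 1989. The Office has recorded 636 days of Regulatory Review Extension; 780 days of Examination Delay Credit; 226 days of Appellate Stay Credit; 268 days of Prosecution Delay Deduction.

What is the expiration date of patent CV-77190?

December 4, 2013

Base term: filing date + 21 years → 1 March 2010.
Regulatory Review Extension: 636 days (within the 1451-day cap) → +636 days → 27 November 2011.
Examination Delay Credit: +780 days → 15 January 2014.
Appellate Stay Credit: +226 days → 29 August 2014.
Prosecution Delay Deduction: −268 days → 4 December 2013.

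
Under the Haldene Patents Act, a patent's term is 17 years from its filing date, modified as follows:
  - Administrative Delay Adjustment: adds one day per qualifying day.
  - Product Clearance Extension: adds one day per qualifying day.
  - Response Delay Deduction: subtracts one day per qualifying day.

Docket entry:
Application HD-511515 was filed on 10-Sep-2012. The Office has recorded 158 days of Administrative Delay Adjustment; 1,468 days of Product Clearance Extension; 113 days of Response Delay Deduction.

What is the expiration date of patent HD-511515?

Base term: filing date + 17 years → 10 September 2029.
Administrative Delay Adjustment: +158 days → 15 February 2030.
Product Clearance Extension: +1468 days → 22 February 2034.
Response Delay Deduction: −113 days → 1 November 2033.

November 1, 2033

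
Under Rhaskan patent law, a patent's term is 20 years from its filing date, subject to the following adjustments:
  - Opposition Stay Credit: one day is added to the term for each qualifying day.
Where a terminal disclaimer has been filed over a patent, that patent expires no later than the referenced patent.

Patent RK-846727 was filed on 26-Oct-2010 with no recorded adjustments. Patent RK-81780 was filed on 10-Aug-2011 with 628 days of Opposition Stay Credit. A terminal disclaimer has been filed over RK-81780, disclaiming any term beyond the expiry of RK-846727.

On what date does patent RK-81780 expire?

October 26, 2030

Natural term of RK-81780:
  Base: filing + 20 years → 10 August 2031.
  Opposition Stay Credit: +628 days → 29 April 2033.
Expiry of referenced patent RK-846727:
  Base: filing + 20 years → 26 October 2030.
Terminal disclaimer: RK-81780 expires on the earlier of 29 April 2033 and 26 October 2030.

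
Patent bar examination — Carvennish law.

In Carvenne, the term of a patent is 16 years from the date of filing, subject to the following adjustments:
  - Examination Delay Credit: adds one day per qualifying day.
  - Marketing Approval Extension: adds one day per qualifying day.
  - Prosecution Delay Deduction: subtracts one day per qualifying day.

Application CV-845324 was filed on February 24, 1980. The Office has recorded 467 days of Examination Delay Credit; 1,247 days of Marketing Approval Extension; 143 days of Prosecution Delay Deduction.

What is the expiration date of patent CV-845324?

Base term: filing date + 16 years → 24 February 1996.
Examination Delay Credit: +467 days → 5 June 1997.
Marketing Approval Extension: +1247 days → 3 November 2000.
Prosecution Delay Deduction: −143 days → 13 June 2000.

2000-06-13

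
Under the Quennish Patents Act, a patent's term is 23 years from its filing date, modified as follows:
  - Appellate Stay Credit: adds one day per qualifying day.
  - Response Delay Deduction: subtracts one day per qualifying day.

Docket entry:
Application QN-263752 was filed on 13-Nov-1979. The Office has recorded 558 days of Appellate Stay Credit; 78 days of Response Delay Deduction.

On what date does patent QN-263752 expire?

2004-03-07

Base term: filing date + 23 years → 13 November 2002.
Appellate Stay Credit: +558 days → 24 May 2004.
Response Delay Deduction: −78 days → 7 March 2004.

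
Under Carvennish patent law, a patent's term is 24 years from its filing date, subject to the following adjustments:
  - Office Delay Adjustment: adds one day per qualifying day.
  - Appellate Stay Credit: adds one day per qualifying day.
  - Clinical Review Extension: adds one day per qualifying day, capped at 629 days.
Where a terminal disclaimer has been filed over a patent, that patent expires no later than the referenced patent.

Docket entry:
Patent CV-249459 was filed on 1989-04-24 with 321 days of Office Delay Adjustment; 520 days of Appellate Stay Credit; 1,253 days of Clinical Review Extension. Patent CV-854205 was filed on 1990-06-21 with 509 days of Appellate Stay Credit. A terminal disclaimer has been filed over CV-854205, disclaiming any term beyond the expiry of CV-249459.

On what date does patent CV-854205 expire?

November 12, 2015

Natural term of CV-854205:
  Base: filing + 24 years → 21 June 2014.
  Appellate Stay Credit: +509 days → 12 November 2015.
Expiry of referenced patent CV-249459:
  Base: filing + 24 years → 24 April 2013.
  Office Delay Adjustment: +321 days → 11 March 2014.
  Appellate Stay Credit: +520 days → 13 August 2015.
  Clinical Review Extension: 1253 days claimed exceeds the 629-day cap, so +629 days → 3 May 2017.
Terminal disclaimer: CV-854205 expires on the earlier of 12 November 2015 and 3 May 2017.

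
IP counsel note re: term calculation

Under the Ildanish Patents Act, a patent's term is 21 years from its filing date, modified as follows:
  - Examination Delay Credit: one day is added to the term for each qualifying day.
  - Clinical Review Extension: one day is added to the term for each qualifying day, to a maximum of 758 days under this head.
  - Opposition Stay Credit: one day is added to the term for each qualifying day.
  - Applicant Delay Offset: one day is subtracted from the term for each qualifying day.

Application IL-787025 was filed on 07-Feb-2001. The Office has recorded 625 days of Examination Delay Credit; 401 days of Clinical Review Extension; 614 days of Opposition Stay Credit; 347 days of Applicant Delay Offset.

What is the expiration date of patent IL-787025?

August 23, 2025

Base term: filing date + 21 years → 7 February 2022.
Examination Delay Credit: +625 days → 25 October 2023.
Clinical Review Extension: 401 days (within the 758-day cap) → +401 days → 29 November 2024.
Opposition Stay Credit: +614 days → 5 August 2026.
Applicant Delay Offset: −347 days → 23 August 2025.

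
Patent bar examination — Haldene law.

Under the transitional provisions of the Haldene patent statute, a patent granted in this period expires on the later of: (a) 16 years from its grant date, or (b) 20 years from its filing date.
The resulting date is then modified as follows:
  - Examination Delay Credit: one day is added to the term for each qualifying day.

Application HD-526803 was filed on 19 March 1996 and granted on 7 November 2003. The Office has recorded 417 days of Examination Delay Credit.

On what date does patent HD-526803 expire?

2020-12-28

(a) grant + 16 years → 7 November 2019.
(b) filing + 20 years → 19 March 2016.
Later of the two: 7 November 2019.
Examination Delay Credit: +417 days → 28 December 2020.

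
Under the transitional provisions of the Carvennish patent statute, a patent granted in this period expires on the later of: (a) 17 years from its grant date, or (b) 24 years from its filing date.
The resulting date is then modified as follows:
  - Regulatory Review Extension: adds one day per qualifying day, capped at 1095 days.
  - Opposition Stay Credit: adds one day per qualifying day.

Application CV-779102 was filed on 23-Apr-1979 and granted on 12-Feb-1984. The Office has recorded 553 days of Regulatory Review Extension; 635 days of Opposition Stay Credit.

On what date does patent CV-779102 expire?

(a) grant + 17 years → 12 February 2001.
(b) filing + 24 years → 23 April 2003.
Later of the two: 23 April 2003.
Regulatory Review Extension: 553 days (within the 1095-day cap) → +553 days → 27 October 2004.
Opposition Stay Credit: +635 days → 24 July 2006.

July 24, 2006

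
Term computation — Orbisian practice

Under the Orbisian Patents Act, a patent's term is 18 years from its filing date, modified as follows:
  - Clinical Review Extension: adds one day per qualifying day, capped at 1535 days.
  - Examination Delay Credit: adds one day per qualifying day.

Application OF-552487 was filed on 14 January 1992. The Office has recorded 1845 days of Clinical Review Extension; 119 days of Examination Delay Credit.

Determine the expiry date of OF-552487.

Base term: filing date + 18 years → 14 January 2010.
Clinical Review Extension: 1845 days claimed exceeds the 1535-day cap, so +1535 days → 29 March 2014.
Examination Delay Credit: +119 days → 26 July 2014.

2014-07-26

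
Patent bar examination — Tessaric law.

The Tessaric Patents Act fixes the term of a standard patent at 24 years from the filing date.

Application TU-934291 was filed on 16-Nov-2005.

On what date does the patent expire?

November 16, 2029

Filing date + 24 years → 16 November 2029.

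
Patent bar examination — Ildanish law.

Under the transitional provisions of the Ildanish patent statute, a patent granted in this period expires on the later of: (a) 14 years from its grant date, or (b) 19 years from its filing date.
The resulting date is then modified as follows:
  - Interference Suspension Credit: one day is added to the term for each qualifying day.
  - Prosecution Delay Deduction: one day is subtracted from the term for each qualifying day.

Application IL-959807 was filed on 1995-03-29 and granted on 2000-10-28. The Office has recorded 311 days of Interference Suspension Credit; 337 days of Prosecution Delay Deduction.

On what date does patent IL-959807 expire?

2014-10-02

(a) grant + 14 years → 28 October 2014.
(b) filing + 19 years → 29 March 2014.
Later of the two: 28 October 2014.
Interference Suspension Credit: +311 days → 4 September 2015.
Prosecution Delay Deduction: −337 days → 2 October 2014.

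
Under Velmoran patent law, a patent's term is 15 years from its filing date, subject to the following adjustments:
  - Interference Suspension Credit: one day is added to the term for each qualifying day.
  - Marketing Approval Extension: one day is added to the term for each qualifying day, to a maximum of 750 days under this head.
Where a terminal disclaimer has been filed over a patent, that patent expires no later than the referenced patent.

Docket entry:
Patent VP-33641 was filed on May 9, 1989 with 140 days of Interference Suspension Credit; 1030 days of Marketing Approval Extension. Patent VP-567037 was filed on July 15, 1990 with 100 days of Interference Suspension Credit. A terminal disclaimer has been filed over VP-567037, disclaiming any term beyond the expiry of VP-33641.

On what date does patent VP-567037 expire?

October 23, 2005

Natural term of VP-567037:
  Base: filing + 15 years → 15 July 2005.
  Interference Suspension Credit: +100 days → 23 October 2005.
Expiry of referenced patent VP-33641:
  Base: filing + 15 years → 9 May 2004.
  Interference Suspension Credit: +140 days → 26 September 2004.
  Marketing Approval Extension: 1030 days claimed exceeds the 750-day cap, so +750 days → 16 October 2006.
Terminal disclaimer: VP-567037 expires on the earlier of 23 October 2005 and 16 October 2006.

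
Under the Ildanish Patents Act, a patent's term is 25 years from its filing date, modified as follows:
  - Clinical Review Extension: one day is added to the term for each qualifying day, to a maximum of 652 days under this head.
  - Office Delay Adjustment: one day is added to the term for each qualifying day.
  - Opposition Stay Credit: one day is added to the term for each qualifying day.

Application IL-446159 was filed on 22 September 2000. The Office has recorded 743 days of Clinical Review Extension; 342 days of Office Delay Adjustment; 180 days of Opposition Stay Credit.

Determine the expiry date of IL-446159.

Base term: filing date + 25 years → 22 September 2025.
Clinical Review Extension: 743 days claimed exceeds the 652-day cap, so +652 days → 6 July 2027.
Office Delay Adjustment: +342 days → 12 June 2028.
Opposition Stay Credit: +180 days → 9 December 2028.

2028-12-09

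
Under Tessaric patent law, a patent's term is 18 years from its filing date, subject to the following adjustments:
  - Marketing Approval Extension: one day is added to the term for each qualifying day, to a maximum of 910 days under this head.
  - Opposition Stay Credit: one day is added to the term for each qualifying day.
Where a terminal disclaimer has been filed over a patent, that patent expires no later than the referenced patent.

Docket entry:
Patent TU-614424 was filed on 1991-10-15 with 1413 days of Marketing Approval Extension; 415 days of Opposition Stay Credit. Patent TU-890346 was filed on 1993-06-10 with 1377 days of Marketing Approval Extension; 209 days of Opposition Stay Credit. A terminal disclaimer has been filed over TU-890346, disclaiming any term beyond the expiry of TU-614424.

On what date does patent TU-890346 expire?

Natural term of TU-890346:
  Base: filing + 18 years → 10 June 2011.
  Marketing Approval Extension: 1377 days claimed exceeds the 910-day cap, so +910 days → 6 December 2013.
  Opposition Stay Credit: +209 days → 3 July 2014.
Expiry of referenced patent TU-614424:
  Base: filing + 18 years → 15 October 2009.
  Marketing Approval Extension: 1413 days claimed exceeds the 910-day cap, so +910 days → 12 April 2012.
  Opposition Stay Credit: +415 days → 1 June 2013.
Terminal disclaimer: TU-890346 expires on the earlier of 3 July 2014 and 1 June 2013.

June 1, 2013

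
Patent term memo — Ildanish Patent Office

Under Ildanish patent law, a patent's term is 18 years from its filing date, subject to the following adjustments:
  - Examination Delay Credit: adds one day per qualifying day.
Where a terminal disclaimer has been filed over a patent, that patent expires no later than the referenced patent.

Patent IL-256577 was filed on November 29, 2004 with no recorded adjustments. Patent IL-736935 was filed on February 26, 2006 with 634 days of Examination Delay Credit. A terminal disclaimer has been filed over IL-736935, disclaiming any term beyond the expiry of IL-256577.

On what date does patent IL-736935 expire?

Natural term of IL-736935:
  Base: filing + 18 years → 26 February 2024.
  Examination Delay Credit: +634 days → 21 November 2025.
Expiry of referenced patent IL-256577:
  Base: filing + 18 years → 29 November 2022.
Terminal disclaimer: IL-736935 expires on the earlier of 21 November 2025 and 29 November 2022.

November 29, 2022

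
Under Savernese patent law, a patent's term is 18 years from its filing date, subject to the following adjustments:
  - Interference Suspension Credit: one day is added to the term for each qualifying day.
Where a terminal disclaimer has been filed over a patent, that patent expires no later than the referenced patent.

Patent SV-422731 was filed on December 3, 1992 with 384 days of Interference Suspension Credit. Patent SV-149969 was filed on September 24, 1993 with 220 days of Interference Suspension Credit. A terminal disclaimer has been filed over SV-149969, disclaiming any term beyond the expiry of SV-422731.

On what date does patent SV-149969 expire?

2011-12-22

Natural term of SV-149969:
  Base: filing + 18 years → 24 September 2011.
  Interference Suspension Credit: +220 days → 1 May 2012.
Expiry of referenced patent SV-422731:
  Base: filing + 18 years → 3 December 2010.
  Interference Suspension Credit: +384 days → 22 December 2011.
Terminal disclaimer: SV-149969 expires on the earlier of 1 May 2012 and 22 December 2011.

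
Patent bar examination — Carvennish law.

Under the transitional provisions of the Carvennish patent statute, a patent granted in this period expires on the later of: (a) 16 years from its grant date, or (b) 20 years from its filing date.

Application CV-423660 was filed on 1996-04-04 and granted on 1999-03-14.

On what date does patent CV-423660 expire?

(a) grant + 16 years → 14 March 2015.
(b) filing + 20 years → 4 April 2016.
Later of the two: 4 April 2016.

2016-04-04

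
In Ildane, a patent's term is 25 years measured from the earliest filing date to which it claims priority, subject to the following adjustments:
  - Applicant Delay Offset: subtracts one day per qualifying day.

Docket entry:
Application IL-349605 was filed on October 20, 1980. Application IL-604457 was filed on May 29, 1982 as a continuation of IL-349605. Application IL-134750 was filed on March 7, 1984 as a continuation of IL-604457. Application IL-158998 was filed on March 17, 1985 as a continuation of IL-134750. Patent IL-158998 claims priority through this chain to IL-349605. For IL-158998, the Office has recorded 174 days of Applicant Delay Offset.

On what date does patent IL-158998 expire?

2005-04-29

Earliest priority filing: 20 October 1980.
Base term: 20 October 1980 + 25 years → 20 October 2005.
Applicant Delay Offset: −174 days → 29 April 2005.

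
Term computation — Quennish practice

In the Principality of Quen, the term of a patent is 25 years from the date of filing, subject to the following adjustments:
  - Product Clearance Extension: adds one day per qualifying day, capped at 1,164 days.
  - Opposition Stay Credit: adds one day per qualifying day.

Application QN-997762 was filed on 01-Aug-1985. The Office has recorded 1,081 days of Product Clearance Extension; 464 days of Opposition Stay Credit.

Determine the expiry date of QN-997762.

2014-10-24

Base term: filing date + 25 years → 1 August 2010.
Product Clearance Extension: 1081 days (within the 1164-day cap) → +1081 days → 17 July 2013.
Opposition Stay Credit: +464 days → 24 October 2014.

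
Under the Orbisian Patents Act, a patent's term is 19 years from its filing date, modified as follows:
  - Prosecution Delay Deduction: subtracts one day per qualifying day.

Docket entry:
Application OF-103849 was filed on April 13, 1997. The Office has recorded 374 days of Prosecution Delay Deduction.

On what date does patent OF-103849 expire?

Base term: filing date + 19 years → 13 April 2016.
Prosecution Delay Deduction: −374 days → 5 April 2015.

April 5, 2015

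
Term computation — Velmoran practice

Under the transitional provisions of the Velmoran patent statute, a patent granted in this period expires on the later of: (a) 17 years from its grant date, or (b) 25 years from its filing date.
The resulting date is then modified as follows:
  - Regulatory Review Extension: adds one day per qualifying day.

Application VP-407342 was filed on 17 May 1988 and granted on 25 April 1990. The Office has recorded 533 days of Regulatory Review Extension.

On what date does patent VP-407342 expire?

2014-11-01

(a) grant + 17 years → 25 April 2007.
(b) filing + 25 years → 17 May 2013.
Later of the two: 17 May 2013.
Regulatory Review Extension: +533 days → 1 November 2014.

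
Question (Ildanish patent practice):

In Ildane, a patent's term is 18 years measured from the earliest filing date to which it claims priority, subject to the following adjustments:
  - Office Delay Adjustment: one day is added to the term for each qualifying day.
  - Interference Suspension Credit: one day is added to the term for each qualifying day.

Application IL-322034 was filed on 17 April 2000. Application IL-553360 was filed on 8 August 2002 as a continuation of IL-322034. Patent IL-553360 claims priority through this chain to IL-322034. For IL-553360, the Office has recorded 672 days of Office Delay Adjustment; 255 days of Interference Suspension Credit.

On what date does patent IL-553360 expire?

October 30, 2020

Earliest priority filing: 17 April 2000.
Base term: 17 April 2000 + 18 years → 17 April 2018.
Office Delay Adjustment: +672 days → 18 February 2020.
Interference Suspension Credit: +255 days → 30 October 2020.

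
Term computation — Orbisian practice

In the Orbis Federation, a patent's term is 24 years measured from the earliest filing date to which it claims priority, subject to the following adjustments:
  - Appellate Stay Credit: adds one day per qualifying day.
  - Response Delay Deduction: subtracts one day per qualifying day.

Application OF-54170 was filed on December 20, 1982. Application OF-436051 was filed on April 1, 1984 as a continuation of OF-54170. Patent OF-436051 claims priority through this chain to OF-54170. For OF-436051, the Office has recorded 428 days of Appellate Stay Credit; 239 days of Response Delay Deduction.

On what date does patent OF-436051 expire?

June 27, 2007

Earliest priority filing: 20 December 1982.
Base term: 20 December 1982 + 24 years → 20 December 2006.
Appellate Stay Credit: +428 days → 21 February 2008.
Response Delay Deduction: −239 days → 27 June 2007.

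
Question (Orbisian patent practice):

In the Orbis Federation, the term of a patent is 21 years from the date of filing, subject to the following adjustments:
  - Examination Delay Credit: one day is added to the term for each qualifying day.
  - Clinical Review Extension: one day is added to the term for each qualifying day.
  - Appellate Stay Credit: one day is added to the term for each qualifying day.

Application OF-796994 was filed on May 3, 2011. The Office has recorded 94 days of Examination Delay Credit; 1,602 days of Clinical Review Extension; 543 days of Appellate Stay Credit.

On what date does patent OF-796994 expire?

2038-06-20

Base term: filing date + 21 years → 3 May 2032.
Examination Delay Credit: +94 days → 5 August 2032.
Clinical Review Extension: +1602 days → 24 December 2036.
Appellate Stay Credit: +543 days → 20 June 2038.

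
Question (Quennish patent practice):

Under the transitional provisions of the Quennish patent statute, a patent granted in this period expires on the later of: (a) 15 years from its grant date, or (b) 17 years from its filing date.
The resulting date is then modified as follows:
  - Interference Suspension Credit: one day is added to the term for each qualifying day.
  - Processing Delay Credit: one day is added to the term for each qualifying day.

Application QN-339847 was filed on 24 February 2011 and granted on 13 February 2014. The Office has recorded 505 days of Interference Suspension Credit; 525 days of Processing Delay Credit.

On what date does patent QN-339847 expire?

(a) grant + 15 years → 13 February 2029.
(b) filing + 17 years → 24 February 2028.
Later of the two: 13 February 2029.
Interference Suspension Credit: +505 days → 3 July 2030.
Processing Delay Credit: +525 days → 10 December 2031.

December 10, 2031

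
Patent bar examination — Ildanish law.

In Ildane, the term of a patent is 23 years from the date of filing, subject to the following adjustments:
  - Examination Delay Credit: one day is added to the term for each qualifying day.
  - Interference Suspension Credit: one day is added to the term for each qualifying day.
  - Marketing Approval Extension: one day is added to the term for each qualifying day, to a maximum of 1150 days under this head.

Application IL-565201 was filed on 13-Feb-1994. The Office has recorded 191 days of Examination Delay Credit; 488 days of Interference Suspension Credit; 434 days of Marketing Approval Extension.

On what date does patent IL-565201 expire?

Base term: filing date + 23 years → 13 February 2017.
Examination Delay Credit: +191 days → 23 August 2017.
Interference Suspension Credit: +488 days → 24 December 2018.
Marketing Approval Extension: 434 days (within the 1150-day cap) → +434 days → 2 March 2020.

2020-03-02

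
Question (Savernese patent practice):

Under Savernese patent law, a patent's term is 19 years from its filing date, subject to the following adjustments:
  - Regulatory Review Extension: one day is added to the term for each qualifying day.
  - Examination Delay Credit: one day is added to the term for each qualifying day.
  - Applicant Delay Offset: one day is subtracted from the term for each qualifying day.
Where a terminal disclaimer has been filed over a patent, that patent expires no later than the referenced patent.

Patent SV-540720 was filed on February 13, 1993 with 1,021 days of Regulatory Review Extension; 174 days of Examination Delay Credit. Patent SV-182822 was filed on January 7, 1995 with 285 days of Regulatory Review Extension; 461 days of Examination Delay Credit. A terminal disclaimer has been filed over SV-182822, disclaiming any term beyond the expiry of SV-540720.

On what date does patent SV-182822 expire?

May 23, 2015

Natural term of SV-182822:
  Base: filing + 19 years → 7 January 2014.
  Regulatory Review Extension: +285 days → 19 October 2014.
  Examination Delay Credit: +461 days → 23 January 2016.
Expiry of referenced patent SV-540720:
  Base: filing + 19 years → 13 February 2012.
  Regulatory Review Extension: +1021 days → 30 November 2014.
  Examination Delay Credit: +174 days → 23 May 2015.
Terminal disclaimer: SV-182822 expires on the earlier of 23 January 2016 and 23 May 2015.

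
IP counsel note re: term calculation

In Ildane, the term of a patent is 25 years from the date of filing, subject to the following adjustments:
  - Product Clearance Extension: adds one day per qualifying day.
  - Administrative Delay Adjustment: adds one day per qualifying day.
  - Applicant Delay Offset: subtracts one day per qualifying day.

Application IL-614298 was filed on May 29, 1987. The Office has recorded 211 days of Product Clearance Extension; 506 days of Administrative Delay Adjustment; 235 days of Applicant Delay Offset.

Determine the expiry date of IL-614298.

September 23, 2013

Base term: filing date + 25 years → 29 May 2012.
Product Clearance Extension: +211 days → 26 December 2012.
Administrative Delay Adjustment: +506 days → 16 May 2014.
Applicant Delay Offset: −235 days → 23 September 2013.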